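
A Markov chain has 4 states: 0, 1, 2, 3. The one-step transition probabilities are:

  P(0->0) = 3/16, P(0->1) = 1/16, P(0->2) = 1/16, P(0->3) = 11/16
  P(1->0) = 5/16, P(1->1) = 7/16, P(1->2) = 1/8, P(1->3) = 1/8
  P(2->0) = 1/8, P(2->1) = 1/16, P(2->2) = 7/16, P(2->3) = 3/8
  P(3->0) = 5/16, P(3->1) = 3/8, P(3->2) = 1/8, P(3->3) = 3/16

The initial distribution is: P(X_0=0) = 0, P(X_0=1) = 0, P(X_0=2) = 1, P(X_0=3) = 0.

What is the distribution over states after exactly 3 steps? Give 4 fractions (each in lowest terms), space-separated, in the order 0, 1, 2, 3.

Propagating the distribution step by step (d_{t+1} = d_t * P):
d_0 = (0=0, 1=0, 2=1, 3=0)
  d_1[0] = 0*3/16 + 0*5/16 + 1*1/8 + 0*5/16 = 1/8
  d_1[1] = 0*1/16 + 0*7/16 + 1*1/16 + 0*3/8 = 1/16
  d_1[2] = 0*1/16 + 0*1/8 + 1*7/16 + 0*1/8 = 7/16
  d_1[3] = 0*11/16 + 0*1/8 + 1*3/8 + 0*3/16 = 3/8
d_1 = (0=1/8, 1=1/16, 2=7/16, 3=3/8)
  d_2[0] = 1/8*3/16 + 1/16*5/16 + 7/16*1/8 + 3/8*5/16 = 55/256
  d_2[1] = 1/8*1/16 + 1/16*7/16 + 7/16*1/16 + 3/8*3/8 = 13/64
  d_2[2] = 1/8*1/16 + 1/16*1/8 + 7/16*7/16 + 3/8*1/8 = 65/256
  d_2[3] = 1/8*11/16 + 1/16*1/8 + 7/16*3/8 + 3/8*3/16 = 21/64
d_2 = (0=55/256, 1=13/64, 2=65/256, 3=21/64)
  d_3[0] = 55/256*3/16 + 13/64*5/16 + 65/256*1/8 + 21/64*5/16 = 975/4096
  d_3[1] = 55/256*1/16 + 13/64*7/16 + 65/256*1/16 + 21/64*3/8 = 247/1024
  d_3[2] = 55/256*1/16 + 13/64*1/8 + 65/256*7/16 + 21/64*1/8 = 391/2048
  d_3[3] = 55/256*11/16 + 13/64*1/8 + 65/256*3/8 + 21/64*3/16 = 1351/4096
d_3 = (0=975/4096, 1=247/1024, 2=391/2048, 3=1351/4096)

Answer: 975/4096 247/1024 391/2048 1351/4096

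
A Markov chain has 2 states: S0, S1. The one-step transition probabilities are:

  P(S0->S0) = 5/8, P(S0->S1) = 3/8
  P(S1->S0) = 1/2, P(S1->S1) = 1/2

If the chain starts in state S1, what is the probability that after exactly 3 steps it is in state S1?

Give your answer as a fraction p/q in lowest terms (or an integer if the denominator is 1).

Answer: 55/128

Derivation:
Computing P^3 by repeated multiplication:
P^1 =
  S0: [5/8, 3/8]
  S1: [1/2, 1/2]
P^2 =
  S0: [37/64, 27/64]
  S1: [9/16, 7/16]
P^3 =
  S0: [293/512, 219/512]
  S1: [73/128, 55/128]

(P^3)[S1 -> S1] = 55/128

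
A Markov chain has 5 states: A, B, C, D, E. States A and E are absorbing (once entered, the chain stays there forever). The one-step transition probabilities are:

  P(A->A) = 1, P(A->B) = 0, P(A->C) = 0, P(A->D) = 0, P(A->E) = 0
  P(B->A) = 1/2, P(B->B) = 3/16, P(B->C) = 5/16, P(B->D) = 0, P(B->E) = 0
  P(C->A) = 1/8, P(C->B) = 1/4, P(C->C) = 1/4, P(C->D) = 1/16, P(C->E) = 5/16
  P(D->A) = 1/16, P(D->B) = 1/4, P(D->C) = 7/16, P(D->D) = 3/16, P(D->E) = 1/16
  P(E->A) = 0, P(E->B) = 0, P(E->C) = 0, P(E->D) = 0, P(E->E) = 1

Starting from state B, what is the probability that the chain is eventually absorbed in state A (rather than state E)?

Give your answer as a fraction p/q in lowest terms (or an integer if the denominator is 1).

Let a_i = P(absorbed in A | start in state i).
Boundary conditions: a_A = 1, a_E = 0.
For each transient state i, a_i = sum_j P(i->j) * a_j:
  a_B = 1/2*a_A + 3/16*a_B + 5/16*a_C + 0*a_D + 0*a_E
  a_C = 1/8*a_A + 1/4*a_B + 1/4*a_C + 1/16*a_D + 5/16*a_E
  a_D = 1/16*a_A + 1/4*a_B + 7/16*a_C + 3/16*a_D + 1/16*a_E

Substituting a_A = 1 and a_E = 0, rearrange to (I - Q) a = r where r[i] = P(i -> A):
  [13/16, -5/16, 0] . (a_B, a_C, a_D) = 1/2
  [-1/4, 3/4, -1/16] . (a_B, a_C, a_D) = 1/8
  [-1/4, -7/16, 13/16] . (a_B, a_C, a_D) = 1/16

Solving yields:
  a_B = 1327/1657
  a_C = 799/1657
  a_D = 966/1657

Starting state is B, so the absorption probability is a_B = 1327/1657.

Answer: 1327/1657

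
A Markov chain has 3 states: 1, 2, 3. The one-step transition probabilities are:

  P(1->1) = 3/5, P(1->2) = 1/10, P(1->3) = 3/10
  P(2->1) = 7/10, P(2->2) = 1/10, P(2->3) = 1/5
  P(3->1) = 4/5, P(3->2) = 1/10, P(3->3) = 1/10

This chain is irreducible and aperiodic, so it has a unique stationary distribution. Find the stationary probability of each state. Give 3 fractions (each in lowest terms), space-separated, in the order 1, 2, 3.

Answer: 79/120 1/10 29/120

Derivation:
The stationary distribution satisfies pi = pi * P, i.e.:
  pi_1 = 3/5*pi_1 + 7/10*pi_2 + 4/5*pi_3
  pi_2 = 1/10*pi_1 + 1/10*pi_2 + 1/10*pi_3
  pi_3 = 3/10*pi_1 + 1/5*pi_2 + 1/10*pi_3
with normalization: pi_1 + pi_2 + pi_3 = 1.

Using the first 2 balance equations plus normalization, the linear system A*pi = b is:
  [-2/5, 7/10, 4/5] . pi = 0
  [1/10, -9/10, 1/10] . pi = 0
  [1, 1, 1] . pi = 1

Solving yields:
  pi_1 = 79/120
  pi_2 = 1/10
  pi_3 = 29/120

Verification (pi * P):
  79/120*3/5 + 1/10*7/10 + 29/120*4/5 = 79/120 = pi_1  (ok)
  79/120*1/10 + 1/10*1/10 + 29/120*1/10 = 1/10 = pi_2  (ok)
  79/120*3/10 + 1/10*1/5 + 29/120*1/10 = 29/120 = pi_3  (ok)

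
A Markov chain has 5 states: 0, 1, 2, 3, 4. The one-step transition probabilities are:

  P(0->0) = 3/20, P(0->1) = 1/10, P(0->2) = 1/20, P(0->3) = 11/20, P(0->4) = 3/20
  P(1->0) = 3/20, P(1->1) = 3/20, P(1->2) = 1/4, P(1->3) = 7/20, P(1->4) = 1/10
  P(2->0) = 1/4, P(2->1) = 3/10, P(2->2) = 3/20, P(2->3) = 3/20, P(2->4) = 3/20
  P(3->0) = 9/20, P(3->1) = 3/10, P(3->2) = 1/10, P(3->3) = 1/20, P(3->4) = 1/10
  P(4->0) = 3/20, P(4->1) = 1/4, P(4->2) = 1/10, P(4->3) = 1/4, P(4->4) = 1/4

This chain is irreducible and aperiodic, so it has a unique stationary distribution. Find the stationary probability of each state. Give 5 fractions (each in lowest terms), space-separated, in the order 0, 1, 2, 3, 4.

Answer: 5693/23174 19659/92696 11663/92696 25671/92696 12931/92696

Derivation:
The stationary distribution satisfies pi = pi * P, i.e.:
  pi_0 = 3/20*pi_0 + 3/20*pi_1 + 1/4*pi_2 + 9/20*pi_3 + 3/20*pi_4
  pi_1 = 1/10*pi_0 + 3/20*pi_1 + 3/10*pi_2 + 3/10*pi_3 + 1/4*pi_4
  pi_2 = 1/20*pi_0 + 1/4*pi_1 + 3/20*pi_2 + 1/10*pi_3 + 1/10*pi_4
  pi_3 = 11/20*pi_0 + 7/20*pi_1 + 3/20*pi_2 + 1/20*pi_3 + 1/4*pi_4
  pi_4 = 3/20*pi_0 + 1/10*pi_1 + 3/20*pi_2 + 1/10*pi_3 + 1/4*pi_4
with normalization: pi_0 + pi_1 + pi_2 + pi_3 + pi_4 = 1.

Using the first 4 balance equations plus normalization, the linear system A*pi = b is:
  [-17/20, 3/20, 1/4, 9/20, 3/20] . pi = 0
  [1/10, -17/20, 3/10, 3/10, 1/4] . pi = 0
  [1/20, 1/4, -17/20, 1/10, 1/10] . pi = 0
  [11/20, 7/20, 3/20, -19/20, 1/4] . pi = 0
  [1, 1, 1, 1, 1] . pi = 1

Solving yields:
  pi_0 = 5693/23174
  pi_1 = 19659/92696
  pi_2 = 11663/92696
  pi_3 = 25671/92696
  pi_4 = 12931/92696

Verification (pi * P):
  5693/23174*3/20 + 19659/92696*3/20 + 11663/92696*1/4 + 25671/92696*9/20 + 12931/92696*3/20 = 5693/23174 = pi_0  (ok)
  5693/23174*1/10 + 19659/92696*3/20 + 11663/92696*3/10 + 25671/92696*3/10 + 12931/92696*1/4 = 19659/92696 = pi_1  (ok)
  5693/23174*1/20 + 19659/92696*1/4 + 11663/92696*3/20 + 25671/92696*1/10 + 12931/92696*1/10 = 11663/92696 = pi_2  (ok)
  5693/23174*11/20 + 19659/92696*7/20 + 11663/92696*3/20 + 25671/92696*1/20 + 12931/92696*1/4 = 25671/92696 = pi_3  (ok)
  5693/23174*3/20 + 19659/92696*1/10 + 11663/92696*3/20 + 25671/92696*1/10 + 12931/92696*1/4 = 12931/92696 = pi_4  (ok)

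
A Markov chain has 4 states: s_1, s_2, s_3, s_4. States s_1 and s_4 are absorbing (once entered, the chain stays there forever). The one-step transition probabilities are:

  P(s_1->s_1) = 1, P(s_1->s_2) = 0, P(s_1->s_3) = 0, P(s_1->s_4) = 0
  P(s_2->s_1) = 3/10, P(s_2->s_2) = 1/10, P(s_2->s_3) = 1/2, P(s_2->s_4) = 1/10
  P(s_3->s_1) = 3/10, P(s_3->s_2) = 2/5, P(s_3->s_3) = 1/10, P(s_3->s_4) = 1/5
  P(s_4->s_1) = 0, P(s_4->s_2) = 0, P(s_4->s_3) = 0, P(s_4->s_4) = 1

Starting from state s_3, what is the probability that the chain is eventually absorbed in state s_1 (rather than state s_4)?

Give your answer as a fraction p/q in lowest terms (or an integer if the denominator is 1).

Let a_i = P(absorbed in s_1 | start in state i).
Boundary conditions: a_s_1 = 1, a_s_4 = 0.
For each transient state i, a_i = sum_j P(i->j) * a_j:
  a_s_2 = 3/10*a_s_1 + 1/10*a_s_2 + 1/2*a_s_3 + 1/10*a_s_4
  a_s_3 = 3/10*a_s_1 + 2/5*a_s_2 + 1/10*a_s_3 + 1/5*a_s_4

Substituting a_s_1 = 1 and a_s_4 = 0, rearrange to (I - Q) a = r where r[i] = P(i -> s_1):
  [9/10, -1/2] . (a_s_2, a_s_3) = 3/10
  [-2/5, 9/10] . (a_s_2, a_s_3) = 3/10

Solving yields:
  a_s_2 = 42/61
  a_s_3 = 39/61

Starting state is s_3, so the absorption probability is a_s_3 = 39/61.

Answer: 39/61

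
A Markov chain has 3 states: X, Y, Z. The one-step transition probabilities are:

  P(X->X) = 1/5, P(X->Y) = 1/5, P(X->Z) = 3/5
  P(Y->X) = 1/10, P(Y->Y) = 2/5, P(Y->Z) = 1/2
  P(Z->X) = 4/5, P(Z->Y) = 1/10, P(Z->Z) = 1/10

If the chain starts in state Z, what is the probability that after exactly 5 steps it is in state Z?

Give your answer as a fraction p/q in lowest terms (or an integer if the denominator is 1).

Computing P^5 by repeated multiplication:
P^1 =
  X: [1/5, 1/5, 3/5]
  Y: [1/10, 2/5, 1/2]
  Z: [4/5, 1/10, 1/10]
P^2 =
  X: [27/50, 9/50, 7/25]
  Y: [23/50, 23/100, 31/100]
  Z: [1/4, 21/100, 27/50]
P^3 =
  X: [7/20, 26/125, 221/500]
  Y: [363/1000, 43/200, 211/500]
  Z: [503/1000, 47/250, 309/1000]
P^4 =
  X: [1111/2500, 987/5000, 1791/5000]
  Y: [4317/10000, 251/1250, 147/400]
  Z: [1833/5000, 2067/10000, 4267/10000]
P^5 =
  X: [19759/50000, 10183/50000, 10029/25000]
  Y: [20021/50000, 20341/100000, 39617/100000]
  Z: [8707/20000, 19867/100000, 18299/50000]

(P^5)[Z -> Z] = 18299/50000

Answer: 18299/50000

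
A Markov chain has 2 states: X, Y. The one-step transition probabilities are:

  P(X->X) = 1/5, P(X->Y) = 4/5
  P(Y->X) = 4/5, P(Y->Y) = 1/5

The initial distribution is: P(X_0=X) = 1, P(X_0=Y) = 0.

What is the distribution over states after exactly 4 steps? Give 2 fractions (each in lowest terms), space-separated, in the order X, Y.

Answer: 353/625 272/625

Derivation:
Propagating the distribution step by step (d_{t+1} = d_t * P):
d_0 = (X=1, Y=0)
  d_1[X] = 1*1/5 + 0*4/5 = 1/5
  d_1[Y] = 1*4/5 + 0*1/5 = 4/5
d_1 = (X=1/5, Y=4/5)
  d_2[X] = 1/5*1/5 + 4/5*4/5 = 17/25
  d_2[Y] = 1/5*4/5 + 4/5*1/5 = 8/25
d_2 = (X=17/25, Y=8/25)
  d_3[X] = 17/25*1/5 + 8/25*4/5 = 49/125
  d_3[Y] = 17/25*4/5 + 8/25*1/5 = 76/125
d_3 = (X=49/125, Y=76/125)
  d_4[X] = 49/125*1/5 + 76/125*4/5 = 353/625
  d_4[Y] = 49/125*4/5 + 76/125*1/5 = 272/625
d_4 = (X=353/625, Y=272/625)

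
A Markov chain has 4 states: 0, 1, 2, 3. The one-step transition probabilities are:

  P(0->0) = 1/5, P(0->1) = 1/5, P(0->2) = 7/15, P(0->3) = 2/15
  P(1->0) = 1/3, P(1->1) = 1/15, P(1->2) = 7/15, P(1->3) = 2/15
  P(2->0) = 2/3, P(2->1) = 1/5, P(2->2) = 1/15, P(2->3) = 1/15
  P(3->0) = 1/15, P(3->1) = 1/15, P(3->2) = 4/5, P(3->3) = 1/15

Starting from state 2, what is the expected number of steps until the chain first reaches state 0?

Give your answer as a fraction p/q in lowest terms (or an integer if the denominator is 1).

Answer: 257/145

Derivation:
Let h_i = expected steps to first reach 0 from state i.
Boundary: h_0 = 0.
First-step equations for the other states:
  h_1 = 1 + 1/3*h_0 + 1/15*h_1 + 7/15*h_2 + 2/15*h_3
  h_2 = 1 + 2/3*h_0 + 1/5*h_1 + 1/15*h_2 + 1/15*h_3
  h_3 = 1 + 1/15*h_0 + 1/15*h_1 + 4/5*h_2 + 1/15*h_3

Substituting h_0 = 0 and rearranging gives the linear system (I - Q) h = 1:
  [14/15, -7/15, -2/15] . (h_1, h_2, h_3) = 1
  [-1/5, 14/15, -1/15] . (h_1, h_2, h_3) = 1
  [-1/15, -4/5, 14/15] . (h_1, h_2, h_3) = 1

Solving yields:
  h_1 = 341/145
  h_2 = 257/145
  h_3 = 80/29

Starting state is 2, so the expected hitting time is h_2 = 257/145.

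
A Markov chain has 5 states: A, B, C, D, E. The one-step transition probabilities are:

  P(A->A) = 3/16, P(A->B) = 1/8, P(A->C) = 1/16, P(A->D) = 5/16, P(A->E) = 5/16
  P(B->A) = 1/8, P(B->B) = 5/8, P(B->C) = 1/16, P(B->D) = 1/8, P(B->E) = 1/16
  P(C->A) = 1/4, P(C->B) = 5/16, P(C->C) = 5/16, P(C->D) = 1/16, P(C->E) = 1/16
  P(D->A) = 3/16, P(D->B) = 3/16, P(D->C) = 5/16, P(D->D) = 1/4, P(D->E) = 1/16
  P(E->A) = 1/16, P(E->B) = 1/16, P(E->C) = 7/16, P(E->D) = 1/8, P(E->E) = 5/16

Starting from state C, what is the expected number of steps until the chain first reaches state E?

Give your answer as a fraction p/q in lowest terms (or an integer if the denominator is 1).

Answer: 3216/347

Derivation:
Let h_i = expected steps to first reach E from state i.
Boundary: h_E = 0.
First-step equations for the other states:
  h_A = 1 + 3/16*h_A + 1/8*h_B + 1/16*h_C + 5/16*h_D + 5/16*h_E
  h_B = 1 + 1/8*h_A + 5/8*h_B + 1/16*h_C + 1/8*h_D + 1/16*h_E
  h_C = 1 + 1/4*h_A + 5/16*h_B + 5/16*h_C + 1/16*h_D + 1/16*h_E
  h_D = 1 + 3/16*h_A + 3/16*h_B + 5/16*h_C + 1/4*h_D + 1/16*h_E

Substituting h_E = 0 and rearranging gives the linear system (I - Q) h = 1:
  [13/16, -1/8, -1/16, -5/16] . (h_A, h_B, h_C, h_D) = 1
  [-1/8, 3/8, -1/16, -1/8] . (h_A, h_B, h_C, h_D) = 1
  [-1/4, -5/16, 11/16, -1/16] . (h_A, h_B, h_C, h_D) = 1
  [-3/16, -3/16, -5/16, 3/4] . (h_A, h_B, h_C, h_D) = 1

Solving yields:
  h_A = 7328/1041
  h_B = 3360/347
  h_C = 3216/347
  h_D = 9760/1041

Starting state is C, so the expected hitting time is h_C = 3216/347.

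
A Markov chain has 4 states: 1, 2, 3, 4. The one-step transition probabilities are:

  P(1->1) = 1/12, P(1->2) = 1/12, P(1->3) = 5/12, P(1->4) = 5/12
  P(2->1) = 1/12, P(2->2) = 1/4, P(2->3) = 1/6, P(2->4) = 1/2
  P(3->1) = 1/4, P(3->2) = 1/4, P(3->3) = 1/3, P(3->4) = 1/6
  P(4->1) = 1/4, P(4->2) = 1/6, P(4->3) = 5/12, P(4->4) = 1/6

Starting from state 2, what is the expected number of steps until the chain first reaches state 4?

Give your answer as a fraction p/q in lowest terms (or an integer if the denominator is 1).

Answer: 684/281

Derivation:
Let h_i = expected steps to first reach 4 from state i.
Boundary: h_4 = 0.
First-step equations for the other states:
  h_1 = 1 + 1/12*h_1 + 1/12*h_2 + 5/12*h_3 + 5/12*h_4
  h_2 = 1 + 1/12*h_1 + 1/4*h_2 + 1/6*h_3 + 1/2*h_4
  h_3 = 1 + 1/4*h_1 + 1/4*h_2 + 1/3*h_3 + 1/6*h_4

Substituting h_4 = 0 and rearranging gives the linear system (I - Q) h = 1:
  [11/12, -1/12, -5/12] . (h_1, h_2, h_3) = 1
  [-1/12, 3/4, -1/6] . (h_1, h_2, h_3) = 1
  [-1/4, -1/4, 2/3] . (h_1, h_2, h_3) = 1

Solving yields:
  h_1 = 816/281
  h_2 = 684/281
  h_3 = 984/281

Starting state is 2, so the expected hitting time is h_2 = 684/281.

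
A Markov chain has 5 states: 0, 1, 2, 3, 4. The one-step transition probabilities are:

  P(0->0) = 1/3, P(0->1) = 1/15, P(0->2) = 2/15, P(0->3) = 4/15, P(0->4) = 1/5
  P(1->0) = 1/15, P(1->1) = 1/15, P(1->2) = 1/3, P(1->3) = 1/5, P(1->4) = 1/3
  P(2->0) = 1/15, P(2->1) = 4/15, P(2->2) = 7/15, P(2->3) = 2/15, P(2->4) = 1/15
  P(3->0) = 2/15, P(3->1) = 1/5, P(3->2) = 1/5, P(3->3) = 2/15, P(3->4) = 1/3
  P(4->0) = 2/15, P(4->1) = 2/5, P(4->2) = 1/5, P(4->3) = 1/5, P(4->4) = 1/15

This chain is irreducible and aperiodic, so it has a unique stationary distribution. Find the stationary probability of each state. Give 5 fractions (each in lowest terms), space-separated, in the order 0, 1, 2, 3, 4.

Answer: 368/2969 631/2969 891/2969 524/2969 555/2969

Derivation:
The stationary distribution satisfies pi = pi * P, i.e.:
  pi_0 = 1/3*pi_0 + 1/15*pi_1 + 1/15*pi_2 + 2/15*pi_3 + 2/15*pi_4
  pi_1 = 1/15*pi_0 + 1/15*pi_1 + 4/15*pi_2 + 1/5*pi_3 + 2/5*pi_4
  pi_2 = 2/15*pi_0 + 1/3*pi_1 + 7/15*pi_2 + 1/5*pi_3 + 1/5*pi_4
  pi_3 = 4/15*pi_0 + 1/5*pi_1 + 2/15*pi_2 + 2/15*pi_3 + 1/5*pi_4
  pi_4 = 1/5*pi_0 + 1/3*pi_1 + 1/15*pi_2 + 1/3*pi_3 + 1/15*pi_4
with normalization: pi_0 + pi_1 + pi_2 + pi_3 + pi_4 = 1.

Using the first 4 balance equations plus normalization, the linear system A*pi = b is:
  [-2/3, 1/15, 1/15, 2/15, 2/15] . pi = 0
  [1/15, -14/15, 4/15, 1/5, 2/5] . pi = 0
  [2/15, 1/3, -8/15, 1/5, 1/5] . pi = 0
  [4/15, 1/5, 2/15, -13/15, 1/5] . pi = 0
  [1, 1, 1, 1, 1] . pi = 1

Solving yields:
  pi_0 = 368/2969
  pi_1 = 631/2969
  pi_2 = 891/2969
  pi_3 = 524/2969
  pi_4 = 555/2969

Verification (pi * P):
  368/2969*1/3 + 631/2969*1/15 + 891/2969*1/15 + 524/2969*2/15 + 555/2969*2/15 = 368/2969 = pi_0  (ok)
  368/2969*1/15 + 631/2969*1/15 + 891/2969*4/15 + 524/2969*1/5 + 555/2969*2/5 = 631/2969 = pi_1  (ok)
  368/2969*2/15 + 631/2969*1/3 + 891/2969*7/15 + 524/2969*1/5 + 555/2969*1/5 = 891/2969 = pi_2  (ok)
  368/2969*4/15 + 631/2969*1/5 + 891/2969*2/15 + 524/2969*2/15 + 555/2969*1/5 = 524/2969 = pi_3  (ok)
  368/2969*1/5 + 631/2969*1/3 + 891/2969*1/15 + 524/2969*1/3 + 555/2969*1/15 = 555/2969 = pi_4  (ok)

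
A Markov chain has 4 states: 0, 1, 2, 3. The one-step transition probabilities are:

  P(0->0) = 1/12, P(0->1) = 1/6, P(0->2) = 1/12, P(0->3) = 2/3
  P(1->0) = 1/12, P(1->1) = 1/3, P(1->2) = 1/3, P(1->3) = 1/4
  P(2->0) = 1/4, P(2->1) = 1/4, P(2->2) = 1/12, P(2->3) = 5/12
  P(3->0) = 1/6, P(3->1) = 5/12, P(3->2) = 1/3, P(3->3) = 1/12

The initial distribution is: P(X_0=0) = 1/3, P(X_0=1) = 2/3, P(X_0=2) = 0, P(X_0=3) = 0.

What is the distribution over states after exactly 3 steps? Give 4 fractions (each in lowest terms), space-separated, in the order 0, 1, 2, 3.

Propagating the distribution step by step (d_{t+1} = d_t * P):
d_0 = (0=1/3, 1=2/3, 2=0, 3=0)
  d_1[0] = 1/3*1/12 + 2/3*1/12 + 0*1/4 + 0*1/6 = 1/12
  d_1[1] = 1/3*1/6 + 2/3*1/3 + 0*1/4 + 0*5/12 = 5/18
  d_1[2] = 1/3*1/12 + 2/3*1/3 + 0*1/12 + 0*1/3 = 1/4
  d_1[3] = 1/3*2/3 + 2/3*1/4 + 0*5/12 + 0*1/12 = 7/18
d_1 = (0=1/12, 1=5/18, 2=1/4, 3=7/18)
  d_2[0] = 1/12*1/12 + 5/18*1/12 + 1/4*1/4 + 7/18*1/6 = 17/108
  d_2[1] = 1/12*1/6 + 5/18*1/3 + 1/4*1/4 + 7/18*5/12 = 143/432
  d_2[2] = 1/12*1/12 + 5/18*1/3 + 1/4*1/12 + 7/18*1/3 = 1/4
  d_2[3] = 1/12*2/3 + 5/18*1/4 + 1/4*5/12 + 7/18*1/12 = 113/432
d_2 = (0=17/108, 1=143/432, 2=1/4, 3=113/432)
  d_3[0] = 17/108*1/12 + 143/432*1/12 + 1/4*1/4 + 113/432*1/6 = 761/5184
  d_3[1] = 17/108*1/6 + 143/432*1/3 + 1/4*1/4 + 113/432*5/12 = 1597/5184
  d_3[2] = 17/108*1/12 + 143/432*1/3 + 1/4*1/12 + 113/432*1/3 = 25/108
  d_3[3] = 17/108*2/3 + 143/432*1/4 + 1/4*5/12 + 113/432*1/12 = 271/864
d_3 = (0=761/5184, 1=1597/5184, 2=25/108, 3=271/864)

Answer: 761/5184 1597/5184 25/108 271/864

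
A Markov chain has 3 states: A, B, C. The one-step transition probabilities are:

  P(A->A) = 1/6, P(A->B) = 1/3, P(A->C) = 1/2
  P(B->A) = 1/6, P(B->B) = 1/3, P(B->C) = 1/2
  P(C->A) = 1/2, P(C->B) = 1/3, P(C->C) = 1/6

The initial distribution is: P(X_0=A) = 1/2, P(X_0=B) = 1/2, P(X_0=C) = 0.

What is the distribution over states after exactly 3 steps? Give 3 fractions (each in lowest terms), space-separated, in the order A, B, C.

Answer: 5/18 1/3 7/18

Derivation:
Propagating the distribution step by step (d_{t+1} = d_t * P):
d_0 = (A=1/2, B=1/2, C=0)
  d_1[A] = 1/2*1/6 + 1/2*1/6 + 0*1/2 = 1/6
  d_1[B] = 1/2*1/3 + 1/2*1/3 + 0*1/3 = 1/3
  d_1[C] = 1/2*1/2 + 1/2*1/2 + 0*1/6 = 1/2
d_1 = (A=1/6, B=1/3, C=1/2)
  d_2[A] = 1/6*1/6 + 1/3*1/6 + 1/2*1/2 = 1/3
  d_2[B] = 1/6*1/3 + 1/3*1/3 + 1/2*1/3 = 1/3
  d_2[C] = 1/6*1/2 + 1/3*1/2 + 1/2*1/6 = 1/3
d_2 = (A=1/3, B=1/3, C=1/3)
  d_3[A] = 1/3*1/6 + 1/3*1/6 + 1/3*1/2 = 5/18
  d_3[B] = 1/3*1/3 + 1/3*1/3 + 1/3*1/3 = 1/3
  d_3[C] = 1/3*1/2 + 1/3*1/2 + 1/3*1/6 = 7/18
d_3 = (A=5/18, B=1/3, C=7/18)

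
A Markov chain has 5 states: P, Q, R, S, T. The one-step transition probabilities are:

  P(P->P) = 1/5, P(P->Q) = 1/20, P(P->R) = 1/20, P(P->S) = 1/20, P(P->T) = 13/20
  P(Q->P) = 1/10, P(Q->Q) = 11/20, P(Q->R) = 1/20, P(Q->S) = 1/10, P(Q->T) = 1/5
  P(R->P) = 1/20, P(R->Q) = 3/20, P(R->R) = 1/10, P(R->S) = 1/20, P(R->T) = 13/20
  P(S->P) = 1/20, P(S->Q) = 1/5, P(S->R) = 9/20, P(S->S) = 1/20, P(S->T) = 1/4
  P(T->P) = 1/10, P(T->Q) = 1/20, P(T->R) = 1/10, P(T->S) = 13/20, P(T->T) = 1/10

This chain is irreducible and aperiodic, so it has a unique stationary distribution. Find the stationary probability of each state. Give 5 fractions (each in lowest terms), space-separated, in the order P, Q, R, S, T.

Answer: 12562/142037 29191/142037 24001/142037 4851/20291 42326/142037

Derivation:
The stationary distribution satisfies pi = pi * P, i.e.:
  pi_P = 1/5*pi_P + 1/10*pi_Q + 1/20*pi_R + 1/20*pi_S + 1/10*pi_T
  pi_Q = 1/20*pi_P + 11/20*pi_Q + 3/20*pi_R + 1/5*pi_S + 1/20*pi_T
  pi_R = 1/20*pi_P + 1/20*pi_Q + 1/10*pi_R + 9/20*pi_S + 1/10*pi_T
  pi_S = 1/20*pi_P + 1/10*pi_Q + 1/20*pi_R + 1/20*pi_S + 13/20*pi_T
  pi_T = 13/20*pi_P + 1/5*pi_Q + 13/20*pi_R + 1/4*pi_S + 1/10*pi_T
with normalization: pi_P + pi_Q + pi_R + pi_S + pi_T = 1.

Using the first 4 balance equations plus normalization, the linear system A*pi = b is:
  [-4/5, 1/10, 1/20, 1/20, 1/10] . pi = 0
  [1/20, -9/20, 3/20, 1/5, 1/20] . pi = 0
  [1/20, 1/20, -9/10, 9/20, 1/10] . pi = 0
  [1/20, 1/10, 1/20, -19/20, 13/20] . pi = 0
  [1, 1, 1, 1, 1] . pi = 1

Solving yields:
  pi_P = 12562/142037
  pi_Q = 29191/142037
  pi_R = 24001/142037
  pi_S = 4851/20291
  pi_T = 42326/142037

Verification (pi * P):
  12562/142037*1/5 + 29191/142037*1/10 + 24001/142037*1/20 + 4851/20291*1/20 + 42326/142037*1/10 = 12562/142037 = pi_P  (ok)
  12562/142037*1/20 + 29191/142037*11/20 + 24001/142037*3/20 + 4851/20291*1/5 + 42326/142037*1/20 = 29191/142037 = pi_Q  (ok)
  12562/142037*1/20 + 29191/142037*1/20 + 24001/142037*1/10 + 4851/20291*9/20 + 42326/142037*1/10 = 24001/142037 = pi_R  (ok)
  12562/142037*1/20 + 29191/142037*1/10 + 24001/142037*1/20 + 4851/20291*1/20 + 42326/142037*13/20 = 4851/20291 = pi_S  (ok)
  12562/142037*13/20 + 29191/142037*1/5 + 24001/142037*13/20 + 4851/20291*1/4 + 42326/142037*1/10 = 42326/142037 = pi_T  (ok)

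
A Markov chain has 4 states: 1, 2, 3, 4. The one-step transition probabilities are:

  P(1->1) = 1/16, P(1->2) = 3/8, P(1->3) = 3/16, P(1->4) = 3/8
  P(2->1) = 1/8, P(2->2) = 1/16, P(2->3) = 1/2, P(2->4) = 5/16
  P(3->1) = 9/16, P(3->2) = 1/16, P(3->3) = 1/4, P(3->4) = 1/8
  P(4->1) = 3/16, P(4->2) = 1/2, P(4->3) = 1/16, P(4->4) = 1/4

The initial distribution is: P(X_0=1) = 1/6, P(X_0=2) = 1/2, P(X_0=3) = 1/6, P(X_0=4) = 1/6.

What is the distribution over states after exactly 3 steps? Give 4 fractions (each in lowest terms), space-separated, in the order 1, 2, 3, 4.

Propagating the distribution step by step (d_{t+1} = d_t * P):
d_0 = (1=1/6, 2=1/2, 3=1/6, 4=1/6)
  d_1[1] = 1/6*1/16 + 1/2*1/8 + 1/6*9/16 + 1/6*3/16 = 19/96
  d_1[2] = 1/6*3/8 + 1/2*1/16 + 1/6*1/16 + 1/6*1/2 = 3/16
  d_1[3] = 1/6*3/16 + 1/2*1/2 + 1/6*1/4 + 1/6*1/16 = 1/3
  d_1[4] = 1/6*3/8 + 1/2*5/16 + 1/6*1/8 + 1/6*1/4 = 9/32
d_1 = (1=19/96, 2=3/16, 3=1/3, 4=9/32)
  d_2[1] = 19/96*1/16 + 3/16*1/8 + 1/3*9/16 + 9/32*3/16 = 53/192
  d_2[2] = 19/96*3/8 + 3/16*1/16 + 1/3*1/16 + 9/32*1/2 = 95/384
  d_2[3] = 19/96*3/16 + 3/16*1/2 + 1/3*1/4 + 9/32*1/16 = 89/384
  d_2[4] = 19/96*3/8 + 3/16*5/16 + 1/3*1/8 + 9/32*1/4 = 47/192
d_2 = (1=53/192, 2=95/384, 3=89/384, 4=47/192)
  d_3[1] = 53/192*1/16 + 95/384*1/8 + 89/384*9/16 + 47/192*3/16 = 1379/6144
  d_3[2] = 53/192*3/8 + 95/384*1/16 + 89/384*1/16 + 47/192*1/2 = 131/512
  d_3[3] = 53/192*3/16 + 95/384*1/2 + 89/384*1/4 + 47/192*1/16 = 191/768
  d_3[4] = 53/192*3/8 + 95/384*5/16 + 89/384*1/8 + 47/192*1/4 = 555/2048
d_3 = (1=1379/6144, 2=131/512, 3=191/768, 4=555/2048)

Answer: 1379/6144 131/512 191/768 555/2048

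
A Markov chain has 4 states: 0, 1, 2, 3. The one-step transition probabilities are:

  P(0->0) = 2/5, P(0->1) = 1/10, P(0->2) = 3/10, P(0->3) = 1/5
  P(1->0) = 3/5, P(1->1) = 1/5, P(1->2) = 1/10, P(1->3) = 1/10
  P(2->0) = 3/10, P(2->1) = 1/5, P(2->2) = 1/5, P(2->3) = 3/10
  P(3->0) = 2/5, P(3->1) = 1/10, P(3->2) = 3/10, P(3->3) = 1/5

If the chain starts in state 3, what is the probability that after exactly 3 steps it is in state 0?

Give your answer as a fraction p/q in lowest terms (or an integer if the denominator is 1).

Answer: 403/1000

Derivation:
Computing P^3 by repeated multiplication:
P^1 =
  0: [2/5, 1/10, 3/10, 1/5]
  1: [3/5, 1/5, 1/10, 1/10]
  2: [3/10, 1/5, 1/5, 3/10]
  3: [2/5, 1/10, 3/10, 1/5]
P^2 =
  0: [39/100, 7/50, 1/4, 11/50]
  1: [43/100, 13/100, 1/4, 19/100]
  2: [21/50, 7/50, 6/25, 1/5]
  3: [39/100, 7/50, 1/4, 11/50]
P^3 =
  0: [403/1000, 139/1000, 247/1000, 211/1000]
  1: [401/1000, 69/500, 249/1000, 53/250]
  2: [101/250, 69/500, 31/125, 21/100]
  3: [403/1000, 139/1000, 247/1000, 211/1000]

(P^3)[3 -> 0] = 403/1000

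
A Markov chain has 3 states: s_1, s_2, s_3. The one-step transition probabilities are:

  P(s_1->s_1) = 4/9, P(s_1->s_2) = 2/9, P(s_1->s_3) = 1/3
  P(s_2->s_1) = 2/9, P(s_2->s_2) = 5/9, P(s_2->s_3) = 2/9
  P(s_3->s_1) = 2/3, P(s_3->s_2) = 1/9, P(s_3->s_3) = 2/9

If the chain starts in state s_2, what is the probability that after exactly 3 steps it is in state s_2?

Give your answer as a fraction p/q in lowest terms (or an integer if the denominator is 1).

Answer: 235/729

Derivation:
Computing P^3 by repeated multiplication:
P^1 =
  s_1: [4/9, 2/9, 1/3]
  s_2: [2/9, 5/9, 2/9]
  s_3: [2/3, 1/9, 2/9]
P^2 =
  s_1: [38/81, 7/27, 22/81]
  s_2: [10/27, 31/81, 20/81]
  s_3: [38/81, 19/81, 8/27]
P^3 =
  s_1: [326/729, 203/729, 200/729]
  s_2: [302/729, 235/729, 64/243]
  s_3: [334/729, 65/243, 200/729]

(P^3)[s_2 -> s_2] = 235/729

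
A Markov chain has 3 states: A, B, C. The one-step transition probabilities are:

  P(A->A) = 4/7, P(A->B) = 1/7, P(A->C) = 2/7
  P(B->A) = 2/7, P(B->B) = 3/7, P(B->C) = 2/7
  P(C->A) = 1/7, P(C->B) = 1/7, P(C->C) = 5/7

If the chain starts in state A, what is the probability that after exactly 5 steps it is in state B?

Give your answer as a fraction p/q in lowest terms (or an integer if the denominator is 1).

Computing P^5 by repeated multiplication:
P^1 =
  A: [4/7, 1/7, 2/7]
  B: [2/7, 3/7, 2/7]
  C: [1/7, 1/7, 5/7]
P^2 =
  A: [20/49, 9/49, 20/49]
  B: [16/49, 13/49, 20/49]
  C: [11/49, 9/49, 29/49]
P^3 =
  A: [118/343, 67/343, 158/343]
  B: [110/343, 75/343, 158/343]
  C: [13/49, 67/343, 185/343]
P^4 =
  A: [764/2401, 477/2401, 1160/2401]
  B: [748/2401, 493/2401, 1160/2401]
  C: [683/2401, 477/2401, 1241/2401]
P^5 =
  A: [5170/16807, 3355/16807, 8282/16807]
  B: [734/2401, 3387/16807, 8282/16807]
  C: [4927/16807, 3355/16807, 8525/16807]

(P^5)[A -> B] = 3355/16807

Answer: 3355/16807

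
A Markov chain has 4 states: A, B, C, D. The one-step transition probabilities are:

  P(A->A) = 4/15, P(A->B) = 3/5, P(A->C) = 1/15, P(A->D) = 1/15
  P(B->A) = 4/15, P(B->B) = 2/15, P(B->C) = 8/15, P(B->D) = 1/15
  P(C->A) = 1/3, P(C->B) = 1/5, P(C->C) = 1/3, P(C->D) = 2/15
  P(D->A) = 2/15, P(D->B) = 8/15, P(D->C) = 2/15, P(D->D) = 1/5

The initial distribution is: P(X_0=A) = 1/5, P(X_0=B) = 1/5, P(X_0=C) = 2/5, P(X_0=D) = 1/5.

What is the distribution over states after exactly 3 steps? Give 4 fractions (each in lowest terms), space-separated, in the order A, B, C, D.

Answer: 923/3375 5398/16875 574/1875 1696/16875

Derivation:
Propagating the distribution step by step (d_{t+1} = d_t * P):
d_0 = (A=1/5, B=1/5, C=2/5, D=1/5)
  d_1[A] = 1/5*4/15 + 1/5*4/15 + 2/5*1/3 + 1/5*2/15 = 4/15
  d_1[B] = 1/5*3/5 + 1/5*2/15 + 2/5*1/5 + 1/5*8/15 = 1/3
  d_1[C] = 1/5*1/15 + 1/5*8/15 + 2/5*1/3 + 1/5*2/15 = 7/25
  d_1[D] = 1/5*1/15 + 1/5*1/15 + 2/5*2/15 + 1/5*1/5 = 3/25
d_1 = (A=4/15, B=1/3, C=7/25, D=3/25)
  d_2[A] = 4/15*4/15 + 1/3*4/15 + 7/25*1/3 + 3/25*2/15 = 101/375
  d_2[B] = 4/15*3/5 + 1/3*2/15 + 7/25*1/5 + 3/25*8/15 = 73/225
  d_2[C] = 4/15*1/15 + 1/3*8/15 + 7/25*1/3 + 3/25*2/15 = 343/1125
  d_2[D] = 4/15*1/15 + 1/3*1/15 + 7/25*2/15 + 3/25*1/5 = 38/375
d_2 = (A=101/375, B=73/225, C=343/1125, D=38/375)
  d_3[A] = 101/375*4/15 + 73/225*4/15 + 343/1125*1/3 + 38/375*2/15 = 923/3375
  d_3[B] = 101/375*3/5 + 73/225*2/15 + 343/1125*1/5 + 38/375*8/15 = 5398/16875
  d_3[C] = 101/375*1/15 + 73/225*8/15 + 343/1125*1/3 + 38/375*2/15 = 574/1875
  d_3[D] = 101/375*1/15 + 73/225*1/15 + 343/1125*2/15 + 38/375*1/5 = 1696/16875
d_3 = (A=923/3375, B=5398/16875, C=574/1875, D=1696/16875)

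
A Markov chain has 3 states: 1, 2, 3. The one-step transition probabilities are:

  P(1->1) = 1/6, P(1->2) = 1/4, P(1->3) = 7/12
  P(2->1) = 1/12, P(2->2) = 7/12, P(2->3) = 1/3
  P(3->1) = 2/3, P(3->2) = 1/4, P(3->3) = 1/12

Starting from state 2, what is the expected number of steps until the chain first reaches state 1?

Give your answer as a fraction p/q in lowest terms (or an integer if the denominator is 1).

Answer: 180/43

Derivation:
Let h_i = expected steps to first reach 1 from state i.
Boundary: h_1 = 0.
First-step equations for the other states:
  h_2 = 1 + 1/12*h_1 + 7/12*h_2 + 1/3*h_3
  h_3 = 1 + 2/3*h_1 + 1/4*h_2 + 1/12*h_3

Substituting h_1 = 0 and rearranging gives the linear system (I - Q) h = 1:
  [5/12, -1/3] . (h_2, h_3) = 1
  [-1/4, 11/12] . (h_2, h_3) = 1

Solving yields:
  h_2 = 180/43
  h_3 = 96/43

Starting state is 2, so the expected hitting time is h_2 = 180/43.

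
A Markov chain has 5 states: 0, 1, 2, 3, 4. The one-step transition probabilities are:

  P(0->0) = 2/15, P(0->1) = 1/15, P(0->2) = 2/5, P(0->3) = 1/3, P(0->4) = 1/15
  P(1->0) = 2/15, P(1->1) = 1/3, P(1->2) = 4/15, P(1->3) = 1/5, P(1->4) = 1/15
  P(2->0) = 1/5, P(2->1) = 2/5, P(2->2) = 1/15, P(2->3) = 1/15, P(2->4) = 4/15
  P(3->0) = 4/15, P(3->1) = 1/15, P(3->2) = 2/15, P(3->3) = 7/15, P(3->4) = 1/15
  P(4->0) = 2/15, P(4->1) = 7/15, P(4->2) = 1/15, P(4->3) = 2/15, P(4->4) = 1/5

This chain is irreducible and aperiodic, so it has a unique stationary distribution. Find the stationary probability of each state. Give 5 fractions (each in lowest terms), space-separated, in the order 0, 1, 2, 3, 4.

Answer: 1379/7627 9344/38135 7369/38135 9893/38135 4634/38135

Derivation:
The stationary distribution satisfies pi = pi * P, i.e.:
  pi_0 = 2/15*pi_0 + 2/15*pi_1 + 1/5*pi_2 + 4/15*pi_3 + 2/15*pi_4
  pi_1 = 1/15*pi_0 + 1/3*pi_1 + 2/5*pi_2 + 1/15*pi_3 + 7/15*pi_4
  pi_2 = 2/5*pi_0 + 4/15*pi_1 + 1/15*pi_2 + 2/15*pi_3 + 1/15*pi_4
  pi_3 = 1/3*pi_0 + 1/5*pi_1 + 1/15*pi_2 + 7/15*pi_3 + 2/15*pi_4
  pi_4 = 1/15*pi_0 + 1/15*pi_1 + 4/15*pi_2 + 1/15*pi_3 + 1/5*pi_4
with normalization: pi_0 + pi_1 + pi_2 + pi_3 + pi_4 = 1.

Using the first 4 balance equations plus normalization, the linear system A*pi = b is:
  [-13/15, 2/15, 1/5, 4/15, 2/15] . pi = 0
  [1/15, -2/3, 2/5, 1/15, 7/15] . pi = 0
  [2/5, 4/15, -14/15, 2/15, 1/15] . pi = 0
  [1/3, 1/5, 1/15, -8/15, 2/15] . pi = 0
  [1, 1, 1, 1, 1] . pi = 1

Solving yields:
  pi_0 = 1379/7627
  pi_1 = 9344/38135
  pi_2 = 7369/38135
  pi_3 = 9893/38135
  pi_4 = 4634/38135

Verification (pi * P):
  1379/7627*2/15 + 9344/38135*2/15 + 7369/38135*1/5 + 9893/38135*4/15 + 4634/38135*2/15 = 1379/7627 = pi_0  (ok)
  1379/7627*1/15 + 9344/38135*1/3 + 7369/38135*2/5 + 9893/38135*1/15 + 4634/38135*7/15 = 9344/38135 = pi_1  (ok)
  1379/7627*2/5 + 9344/38135*4/15 + 7369/38135*1/15 + 9893/38135*2/15 + 4634/38135*1/15 = 7369/38135 = pi_2  (ok)
  1379/7627*1/3 + 9344/38135*1/5 + 7369/38135*1/15 + 9893/38135*7/15 + 4634/38135*2/15 = 9893/38135 = pi_3  (ok)
  1379/7627*1/15 + 9344/38135*1/15 + 7369/38135*4/15 + 9893/38135*1/15 + 4634/38135*1/5 = 4634/38135 = pi_4  (ok)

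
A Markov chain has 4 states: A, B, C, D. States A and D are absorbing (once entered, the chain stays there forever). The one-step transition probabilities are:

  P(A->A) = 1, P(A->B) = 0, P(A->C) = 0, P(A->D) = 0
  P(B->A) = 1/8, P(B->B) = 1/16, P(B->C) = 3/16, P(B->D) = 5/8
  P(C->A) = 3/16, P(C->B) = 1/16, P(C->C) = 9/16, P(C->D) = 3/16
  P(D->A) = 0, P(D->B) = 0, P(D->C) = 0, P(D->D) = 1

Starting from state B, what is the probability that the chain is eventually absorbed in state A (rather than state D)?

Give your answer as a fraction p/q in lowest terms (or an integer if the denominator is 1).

Let a_i = P(absorbed in A | start in state i).
Boundary conditions: a_A = 1, a_D = 0.
For each transient state i, a_i = sum_j P(i->j) * a_j:
  a_B = 1/8*a_A + 1/16*a_B + 3/16*a_C + 5/8*a_D
  a_C = 3/16*a_A + 1/16*a_B + 9/16*a_C + 3/16*a_D

Substituting a_A = 1 and a_D = 0, rearrange to (I - Q) a = r where r[i] = P(i -> A):
  [15/16, -3/16] . (a_B, a_C) = 1/8
  [-1/16, 7/16] . (a_B, a_C) = 3/16

Solving yields:
  a_B = 23/102
  a_C = 47/102

Starting state is B, so the absorption probability is a_B = 23/102.

Answer: 23/102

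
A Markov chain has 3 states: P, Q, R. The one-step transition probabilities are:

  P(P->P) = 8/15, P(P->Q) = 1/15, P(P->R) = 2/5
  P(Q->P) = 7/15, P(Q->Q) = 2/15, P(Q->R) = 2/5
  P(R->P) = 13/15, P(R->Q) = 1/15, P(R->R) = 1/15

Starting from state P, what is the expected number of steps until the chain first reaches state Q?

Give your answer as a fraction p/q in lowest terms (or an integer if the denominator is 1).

Let h_i = expected steps to first reach Q from state i.
Boundary: h_Q = 0.
First-step equations for the other states:
  h_P = 1 + 8/15*h_P + 1/15*h_Q + 2/5*h_R
  h_R = 1 + 13/15*h_P + 1/15*h_Q + 1/15*h_R

Substituting h_Q = 0 and rearranging gives the linear system (I - Q) h = 1:
  [7/15, -2/5] . (h_P, h_R) = 1
  [-13/15, 14/15] . (h_P, h_R) = 1

Solving yields:
  h_P = 15
  h_R = 15

Starting state is P, so the expected hitting time is h_P = 15.

Answer: 15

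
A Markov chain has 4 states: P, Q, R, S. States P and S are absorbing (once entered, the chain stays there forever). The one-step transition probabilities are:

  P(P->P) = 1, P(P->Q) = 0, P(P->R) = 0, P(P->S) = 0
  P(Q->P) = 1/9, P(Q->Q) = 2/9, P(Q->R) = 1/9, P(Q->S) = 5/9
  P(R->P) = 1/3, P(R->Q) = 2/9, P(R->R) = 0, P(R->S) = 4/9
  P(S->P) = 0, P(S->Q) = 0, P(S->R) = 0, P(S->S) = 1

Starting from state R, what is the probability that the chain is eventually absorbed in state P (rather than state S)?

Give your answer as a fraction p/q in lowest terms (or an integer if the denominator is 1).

Answer: 23/61

Derivation:
Let a_i = P(absorbed in P | start in state i).
Boundary conditions: a_P = 1, a_S = 0.
For each transient state i, a_i = sum_j P(i->j) * a_j:
  a_Q = 1/9*a_P + 2/9*a_Q + 1/9*a_R + 5/9*a_S
  a_R = 1/3*a_P + 2/9*a_Q + 0*a_R + 4/9*a_S

Substituting a_P = 1 and a_S = 0, rearrange to (I - Q) a = r where r[i] = P(i -> P):
  [7/9, -1/9] . (a_Q, a_R) = 1/9
  [-2/9, 1] . (a_Q, a_R) = 1/3

Solving yields:
  a_Q = 12/61
  a_R = 23/61

Starting state is R, so the absorption probability is a_R = 23/61.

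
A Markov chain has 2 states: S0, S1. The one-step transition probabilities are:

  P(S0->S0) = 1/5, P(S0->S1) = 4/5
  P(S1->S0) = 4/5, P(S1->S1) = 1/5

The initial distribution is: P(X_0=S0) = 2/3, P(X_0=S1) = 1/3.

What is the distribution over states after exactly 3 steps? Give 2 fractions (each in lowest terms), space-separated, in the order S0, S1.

Answer: 58/125 67/125

Derivation:
Propagating the distribution step by step (d_{t+1} = d_t * P):
d_0 = (S0=2/3, S1=1/3)
  d_1[S0] = 2/3*1/5 + 1/3*4/5 = 2/5
  d_1[S1] = 2/3*4/5 + 1/3*1/5 = 3/5
d_1 = (S0=2/5, S1=3/5)
  d_2[S0] = 2/5*1/5 + 3/5*4/5 = 14/25
  d_2[S1] = 2/5*4/5 + 3/5*1/5 = 11/25
d_2 = (S0=14/25, S1=11/25)
  d_3[S0] = 14/25*1/5 + 11/25*4/5 = 58/125
  d_3[S1] = 14/25*4/5 + 11/25*1/5 = 67/125
d_3 = (S0=58/125, S1=67/125)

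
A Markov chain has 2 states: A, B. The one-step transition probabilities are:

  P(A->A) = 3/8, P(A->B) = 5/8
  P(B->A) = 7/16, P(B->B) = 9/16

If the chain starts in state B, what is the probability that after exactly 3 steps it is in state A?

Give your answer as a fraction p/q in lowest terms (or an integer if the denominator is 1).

Answer: 1687/4096

Derivation:
Computing P^3 by repeated multiplication:
P^1 =
  A: [3/8, 5/8]
  B: [7/16, 9/16]
P^2 =
  A: [53/128, 75/128]
  B: [105/256, 151/256]
P^3 =
  A: [843/2048, 1205/2048]
  B: [1687/4096, 2409/4096]

(P^3)[B -> A] = 1687/4096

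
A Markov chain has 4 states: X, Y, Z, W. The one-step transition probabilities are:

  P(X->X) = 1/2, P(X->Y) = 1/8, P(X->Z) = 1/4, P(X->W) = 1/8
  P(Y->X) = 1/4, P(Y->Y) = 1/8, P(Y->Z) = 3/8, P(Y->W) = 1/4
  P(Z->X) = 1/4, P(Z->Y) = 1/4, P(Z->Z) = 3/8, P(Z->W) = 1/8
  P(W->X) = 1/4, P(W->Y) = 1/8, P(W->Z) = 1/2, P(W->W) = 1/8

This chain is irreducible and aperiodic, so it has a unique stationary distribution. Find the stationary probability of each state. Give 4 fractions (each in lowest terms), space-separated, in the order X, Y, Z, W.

The stationary distribution satisfies pi = pi * P, i.e.:
  pi_X = 1/2*pi_X + 1/4*pi_Y + 1/4*pi_Z + 1/4*pi_W
  pi_Y = 1/8*pi_X + 1/8*pi_Y + 1/4*pi_Z + 1/8*pi_W
  pi_Z = 1/4*pi_X + 3/8*pi_Y + 3/8*pi_Z + 1/2*pi_W
  pi_W = 1/8*pi_X + 1/4*pi_Y + 1/8*pi_Z + 1/8*pi_W
with normalization: pi_X + pi_Y + pi_Z + pi_W = 1.

Using the first 3 balance equations plus normalization, the linear system A*pi = b is:
  [-1/2, 1/4, 1/4, 1/4] . pi = 0
  [1/8, -7/8, 1/4, 1/8] . pi = 0
  [1/4, 3/8, -5/8, 1/2] . pi = 0
  [1, 1, 1, 1] . pi = 1

Solving yields:
  pi_X = 1/3
  pi_Y = 37/219
  pi_Z = 77/219
  pi_W = 32/219

Verification (pi * P):
  1/3*1/2 + 37/219*1/4 + 77/219*1/4 + 32/219*1/4 = 1/3 = pi_X  (ok)
  1/3*1/8 + 37/219*1/8 + 77/219*1/4 + 32/219*1/8 = 37/219 = pi_Y  (ok)
  1/3*1/4 + 37/219*3/8 + 77/219*3/8 + 32/219*1/2 = 77/219 = pi_Z  (ok)
  1/3*1/8 + 37/219*1/4 + 77/219*1/8 + 32/219*1/8 = 32/219 = pi_W  (ok)

Answer: 1/3 37/219 77/219 32/219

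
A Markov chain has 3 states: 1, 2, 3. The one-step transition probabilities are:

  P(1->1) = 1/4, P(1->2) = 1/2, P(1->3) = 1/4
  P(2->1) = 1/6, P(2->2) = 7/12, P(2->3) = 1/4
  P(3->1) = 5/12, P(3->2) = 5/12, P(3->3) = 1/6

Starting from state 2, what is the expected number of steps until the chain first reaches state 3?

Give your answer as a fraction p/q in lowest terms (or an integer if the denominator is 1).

Let h_i = expected steps to first reach 3 from state i.
Boundary: h_3 = 0.
First-step equations for the other states:
  h_1 = 1 + 1/4*h_1 + 1/2*h_2 + 1/4*h_3
  h_2 = 1 + 1/6*h_1 + 7/12*h_2 + 1/4*h_3

Substituting h_3 = 0 and rearranging gives the linear system (I - Q) h = 1:
  [3/4, -1/2] . (h_1, h_2) = 1
  [-1/6, 5/12] . (h_1, h_2) = 1

Solving yields:
  h_1 = 4
  h_2 = 4

Starting state is 2, so the expected hitting time is h_2 = 4.

Answer: 4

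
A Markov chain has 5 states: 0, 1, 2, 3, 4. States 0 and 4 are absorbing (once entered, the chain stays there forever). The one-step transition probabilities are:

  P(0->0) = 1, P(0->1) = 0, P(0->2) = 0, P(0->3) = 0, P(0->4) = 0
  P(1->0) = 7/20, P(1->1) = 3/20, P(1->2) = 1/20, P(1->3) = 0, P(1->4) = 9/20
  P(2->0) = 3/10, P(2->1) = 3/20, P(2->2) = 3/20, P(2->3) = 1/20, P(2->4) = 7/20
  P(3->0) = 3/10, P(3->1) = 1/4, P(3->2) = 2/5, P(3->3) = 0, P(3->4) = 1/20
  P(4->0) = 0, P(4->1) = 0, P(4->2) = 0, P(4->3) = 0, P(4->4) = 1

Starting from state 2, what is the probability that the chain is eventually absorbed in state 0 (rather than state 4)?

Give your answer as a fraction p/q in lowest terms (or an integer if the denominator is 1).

Answer: 371/797

Derivation:
Let a_i = P(absorbed in 0 | start in state i).
Boundary conditions: a_0 = 1, a_4 = 0.
For each transient state i, a_i = sum_j P(i->j) * a_j:
  a_1 = 7/20*a_0 + 3/20*a_1 + 1/20*a_2 + 0*a_3 + 9/20*a_4
  a_2 = 3/10*a_0 + 3/20*a_1 + 3/20*a_2 + 1/20*a_3 + 7/20*a_4
  a_3 = 3/10*a_0 + 1/4*a_1 + 2/5*a_2 + 0*a_3 + 1/20*a_4

Substituting a_0 = 1 and a_4 = 0, rearrange to (I - Q) a = r where r[i] = P(i -> 0):
  [17/20, -1/20, 0] . (a_1, a_2, a_3) = 7/20
  [-3/20, 17/20, -1/20] . (a_1, a_2, a_3) = 3/10
  [-1/4, -2/5, 1] . (a_1, a_2, a_3) = 3/10

Solving yields:
  a_1 = 350/797
  a_2 = 371/797
  a_3 = 475/797

Starting state is 2, so the absorption probability is a_2 = 371/797.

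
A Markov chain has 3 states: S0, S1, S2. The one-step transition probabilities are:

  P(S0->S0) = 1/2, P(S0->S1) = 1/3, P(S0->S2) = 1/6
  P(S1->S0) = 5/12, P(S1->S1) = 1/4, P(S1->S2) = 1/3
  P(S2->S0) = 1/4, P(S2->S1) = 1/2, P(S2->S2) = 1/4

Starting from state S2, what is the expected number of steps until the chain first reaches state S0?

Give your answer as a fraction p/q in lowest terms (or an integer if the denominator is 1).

Let h_i = expected steps to first reach S0 from state i.
Boundary: h_S0 = 0.
First-step equations for the other states:
  h_S1 = 1 + 5/12*h_S0 + 1/4*h_S1 + 1/3*h_S2
  h_S2 = 1 + 1/4*h_S0 + 1/2*h_S1 + 1/4*h_S2

Substituting h_S0 = 0 and rearranging gives the linear system (I - Q) h = 1:
  [3/4, -1/3] . (h_S1, h_S2) = 1
  [-1/2, 3/4] . (h_S1, h_S2) = 1

Solving yields:
  h_S1 = 52/19
  h_S2 = 60/19

Starting state is S2, so the expected hitting time is h_S2 = 60/19.

Answer: 60/19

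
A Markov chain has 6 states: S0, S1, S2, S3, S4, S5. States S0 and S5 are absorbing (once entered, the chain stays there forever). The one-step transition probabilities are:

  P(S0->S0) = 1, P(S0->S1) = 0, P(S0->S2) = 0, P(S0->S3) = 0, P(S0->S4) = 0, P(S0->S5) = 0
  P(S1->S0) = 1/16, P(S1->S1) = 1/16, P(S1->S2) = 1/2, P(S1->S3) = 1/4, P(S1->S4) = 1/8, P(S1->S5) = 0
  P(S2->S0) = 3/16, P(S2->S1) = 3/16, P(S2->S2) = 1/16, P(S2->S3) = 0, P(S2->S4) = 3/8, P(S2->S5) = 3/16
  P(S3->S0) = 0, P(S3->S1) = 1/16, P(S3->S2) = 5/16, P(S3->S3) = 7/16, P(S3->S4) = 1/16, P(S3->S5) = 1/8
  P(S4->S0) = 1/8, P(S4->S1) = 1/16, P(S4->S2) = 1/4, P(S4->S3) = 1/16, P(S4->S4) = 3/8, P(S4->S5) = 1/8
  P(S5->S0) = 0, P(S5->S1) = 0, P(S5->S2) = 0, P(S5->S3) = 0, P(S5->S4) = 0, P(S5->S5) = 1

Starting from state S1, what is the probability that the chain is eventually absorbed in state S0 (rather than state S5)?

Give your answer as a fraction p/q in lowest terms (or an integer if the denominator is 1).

Answer: 1961/3947

Derivation:
Let a_i = P(absorbed in S0 | start in state i).
Boundary conditions: a_S0 = 1, a_S5 = 0.
For each transient state i, a_i = sum_j P(i->j) * a_j:
  a_S1 = 1/16*a_S0 + 1/16*a_S1 + 1/2*a_S2 + 1/4*a_S3 + 1/8*a_S4 + 0*a_S5
  a_S2 = 3/16*a_S0 + 3/16*a_S1 + 1/16*a_S2 + 0*a_S3 + 3/8*a_S4 + 3/16*a_S5
  a_S3 = 0*a_S0 + 1/16*a_S1 + 5/16*a_S2 + 7/16*a_S3 + 1/16*a_S4 + 1/8*a_S5
  a_S4 = 1/8*a_S0 + 1/16*a_S1 + 1/4*a_S2 + 1/16*a_S3 + 3/8*a_S4 + 1/8*a_S5

Substituting a_S0 = 1 and a_S5 = 0, rearrange to (I - Q) a = r where r[i] = P(i -> S0):
  [15/16, -1/2, -1/4, -1/8] . (a_S1, a_S2, a_S3, a_S4) = 1/16
  [-3/16, 15/16, 0, -3/8] . (a_S1, a_S2, a_S3, a_S4) = 3/16
  [-1/16, -5/16, 9/16, -1/16] . (a_S1, a_S2, a_S3, a_S4) = 0
  [-1/16, -1/4, -1/16, 5/8] . (a_S1, a_S2, a_S3, a_S4) = 1/8

Solving yields:
  a_S1 = 1961/3947
  a_S2 = 1948/3947
  a_S3 = 1513/3947
  a_S4 = 1916/3947

Starting state is S1, so the absorption probability is a_S1 = 1961/3947.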